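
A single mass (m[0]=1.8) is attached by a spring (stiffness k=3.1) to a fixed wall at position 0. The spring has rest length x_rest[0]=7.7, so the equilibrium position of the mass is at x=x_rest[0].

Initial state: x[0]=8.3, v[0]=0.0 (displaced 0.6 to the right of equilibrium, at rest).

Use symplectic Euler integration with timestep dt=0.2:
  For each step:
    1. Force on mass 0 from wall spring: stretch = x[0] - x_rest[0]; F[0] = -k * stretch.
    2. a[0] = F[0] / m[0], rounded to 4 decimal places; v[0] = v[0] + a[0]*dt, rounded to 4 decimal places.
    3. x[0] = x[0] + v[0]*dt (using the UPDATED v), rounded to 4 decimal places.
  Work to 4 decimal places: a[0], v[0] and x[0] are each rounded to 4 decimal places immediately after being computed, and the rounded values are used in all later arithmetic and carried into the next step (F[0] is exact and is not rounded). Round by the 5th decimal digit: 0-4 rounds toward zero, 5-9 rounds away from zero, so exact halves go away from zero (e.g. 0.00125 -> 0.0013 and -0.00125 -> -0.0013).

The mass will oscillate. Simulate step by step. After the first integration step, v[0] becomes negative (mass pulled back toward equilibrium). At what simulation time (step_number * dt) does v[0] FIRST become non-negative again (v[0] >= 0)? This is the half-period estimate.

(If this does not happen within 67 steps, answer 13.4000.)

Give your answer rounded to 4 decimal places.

Step 0: x=[8.3000] v=[0.0000]
Step 1: x=[8.2587] v=[-0.2067]
Step 2: x=[8.1789] v=[-0.3991]
Step 3: x=[8.0661] v=[-0.5641]
Step 4: x=[7.9281] v=[-0.6902]
Step 5: x=[7.7743] v=[-0.7688]
Step 6: x=[7.6154] v=[-0.7944]
Step 7: x=[7.4623] v=[-0.7653]
Step 8: x=[7.3256] v=[-0.6834]
Step 9: x=[7.2147] v=[-0.5544]
Step 10: x=[7.1373] v=[-0.3872]
Step 11: x=[7.0986] v=[-0.1934]
Step 12: x=[7.1013] v=[0.0137]
First v>=0 after going negative at step 12, time=2.4000

Answer: 2.4000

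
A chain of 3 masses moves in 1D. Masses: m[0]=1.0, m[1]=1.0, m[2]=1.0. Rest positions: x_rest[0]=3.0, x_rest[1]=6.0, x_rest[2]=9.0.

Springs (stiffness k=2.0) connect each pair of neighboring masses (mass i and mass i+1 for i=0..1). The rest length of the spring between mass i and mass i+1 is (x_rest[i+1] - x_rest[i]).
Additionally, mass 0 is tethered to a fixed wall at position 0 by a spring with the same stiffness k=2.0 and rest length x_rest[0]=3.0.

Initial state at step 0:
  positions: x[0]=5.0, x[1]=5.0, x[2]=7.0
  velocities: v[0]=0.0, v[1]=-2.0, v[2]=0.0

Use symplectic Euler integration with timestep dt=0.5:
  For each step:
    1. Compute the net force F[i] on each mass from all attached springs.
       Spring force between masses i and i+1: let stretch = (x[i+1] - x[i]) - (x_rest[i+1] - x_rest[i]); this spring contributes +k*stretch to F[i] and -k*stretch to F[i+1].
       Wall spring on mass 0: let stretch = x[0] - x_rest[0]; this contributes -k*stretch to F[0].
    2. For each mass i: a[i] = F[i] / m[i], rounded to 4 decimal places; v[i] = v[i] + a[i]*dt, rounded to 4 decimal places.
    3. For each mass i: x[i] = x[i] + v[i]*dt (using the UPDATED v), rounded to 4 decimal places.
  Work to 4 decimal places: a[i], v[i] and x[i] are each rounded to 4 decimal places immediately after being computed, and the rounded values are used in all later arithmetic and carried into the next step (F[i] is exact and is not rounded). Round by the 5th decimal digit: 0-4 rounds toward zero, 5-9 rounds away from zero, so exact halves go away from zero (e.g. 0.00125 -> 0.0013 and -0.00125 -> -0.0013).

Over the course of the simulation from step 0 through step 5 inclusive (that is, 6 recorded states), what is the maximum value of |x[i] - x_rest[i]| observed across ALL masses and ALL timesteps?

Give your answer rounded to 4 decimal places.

Answer: 3.0000

Derivation:
Step 0: x=[5.0000 5.0000 7.0000] v=[0.0000 -2.0000 0.0000]
Step 1: x=[2.5000 5.0000 7.5000] v=[-5.0000 0.0000 1.0000]
Step 2: x=[0.0000 5.0000 8.2500] v=[-5.0000 0.0000 1.5000]
Step 3: x=[0.0000 4.1250 8.8750] v=[0.0000 -1.7500 1.2500]
Step 4: x=[2.0625 3.5625 8.6250] v=[4.1250 -1.1250 -0.5000]
Step 5: x=[3.8438 4.7813 7.3438] v=[3.5625 2.4375 -2.5625]
Max displacement = 3.0000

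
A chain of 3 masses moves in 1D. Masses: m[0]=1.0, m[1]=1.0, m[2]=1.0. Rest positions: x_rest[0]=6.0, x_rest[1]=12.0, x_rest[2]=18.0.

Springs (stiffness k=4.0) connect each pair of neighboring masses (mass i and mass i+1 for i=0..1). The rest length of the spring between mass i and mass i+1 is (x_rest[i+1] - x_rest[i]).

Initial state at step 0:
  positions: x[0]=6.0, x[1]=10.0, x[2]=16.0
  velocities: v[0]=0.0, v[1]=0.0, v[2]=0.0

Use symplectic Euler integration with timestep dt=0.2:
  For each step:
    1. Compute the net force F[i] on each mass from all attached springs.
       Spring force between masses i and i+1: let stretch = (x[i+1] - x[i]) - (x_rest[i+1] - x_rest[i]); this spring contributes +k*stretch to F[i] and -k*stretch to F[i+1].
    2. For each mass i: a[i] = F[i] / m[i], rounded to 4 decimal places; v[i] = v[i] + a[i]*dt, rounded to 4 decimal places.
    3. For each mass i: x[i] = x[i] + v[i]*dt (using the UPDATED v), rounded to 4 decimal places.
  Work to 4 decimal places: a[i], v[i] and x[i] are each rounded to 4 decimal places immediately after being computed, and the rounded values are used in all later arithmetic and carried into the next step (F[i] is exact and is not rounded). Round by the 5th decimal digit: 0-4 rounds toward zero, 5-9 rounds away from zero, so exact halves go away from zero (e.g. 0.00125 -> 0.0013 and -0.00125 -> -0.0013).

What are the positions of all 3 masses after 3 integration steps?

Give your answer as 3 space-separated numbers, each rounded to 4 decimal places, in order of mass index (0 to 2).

Step 0: x=[6.0000 10.0000 16.0000] v=[0.0000 0.0000 0.0000]
Step 1: x=[5.6800 10.3200 16.0000] v=[-1.6000 1.6000 0.0000]
Step 2: x=[5.1424 10.8064 16.0512] v=[-2.6880 2.4320 0.2560]
Step 3: x=[4.5510 11.2257 16.2232] v=[-2.9568 2.0966 0.8602]

Answer: 4.5510 11.2257 16.2232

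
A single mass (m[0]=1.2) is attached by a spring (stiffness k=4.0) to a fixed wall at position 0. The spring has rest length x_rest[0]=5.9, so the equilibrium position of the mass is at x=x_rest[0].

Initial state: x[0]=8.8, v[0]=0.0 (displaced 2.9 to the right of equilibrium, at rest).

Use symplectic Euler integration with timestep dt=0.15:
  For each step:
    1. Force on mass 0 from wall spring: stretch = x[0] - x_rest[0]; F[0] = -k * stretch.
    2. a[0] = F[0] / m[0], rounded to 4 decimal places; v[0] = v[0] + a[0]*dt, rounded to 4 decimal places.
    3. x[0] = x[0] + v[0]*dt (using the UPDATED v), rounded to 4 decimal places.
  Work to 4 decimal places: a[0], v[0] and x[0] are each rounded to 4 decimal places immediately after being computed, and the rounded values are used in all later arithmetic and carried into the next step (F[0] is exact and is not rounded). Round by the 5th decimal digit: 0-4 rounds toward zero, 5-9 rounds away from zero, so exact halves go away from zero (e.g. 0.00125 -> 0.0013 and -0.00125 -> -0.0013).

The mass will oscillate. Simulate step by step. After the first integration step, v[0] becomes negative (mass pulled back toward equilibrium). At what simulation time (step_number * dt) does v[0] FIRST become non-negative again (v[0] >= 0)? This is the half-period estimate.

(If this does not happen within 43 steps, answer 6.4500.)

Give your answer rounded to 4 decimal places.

Step 0: x=[8.8000] v=[0.0000]
Step 1: x=[8.5825] v=[-1.4500]
Step 2: x=[8.1638] v=[-2.7913]
Step 3: x=[7.5753] v=[-3.9232]
Step 4: x=[6.8612] v=[-4.7608]
Step 5: x=[6.0750] v=[-5.2414]
Step 6: x=[5.2757] v=[-5.3289]
Step 7: x=[4.5232] v=[-5.0168]
Step 8: x=[3.8739] v=[-4.3284]
Step 9: x=[3.3766] v=[-3.3153]
Step 10: x=[3.0686] v=[-2.0536]
Step 11: x=[2.9729] v=[-0.6379]
Step 12: x=[3.0968] v=[0.8257]
First v>=0 after going negative at step 12, time=1.8000

Answer: 1.8000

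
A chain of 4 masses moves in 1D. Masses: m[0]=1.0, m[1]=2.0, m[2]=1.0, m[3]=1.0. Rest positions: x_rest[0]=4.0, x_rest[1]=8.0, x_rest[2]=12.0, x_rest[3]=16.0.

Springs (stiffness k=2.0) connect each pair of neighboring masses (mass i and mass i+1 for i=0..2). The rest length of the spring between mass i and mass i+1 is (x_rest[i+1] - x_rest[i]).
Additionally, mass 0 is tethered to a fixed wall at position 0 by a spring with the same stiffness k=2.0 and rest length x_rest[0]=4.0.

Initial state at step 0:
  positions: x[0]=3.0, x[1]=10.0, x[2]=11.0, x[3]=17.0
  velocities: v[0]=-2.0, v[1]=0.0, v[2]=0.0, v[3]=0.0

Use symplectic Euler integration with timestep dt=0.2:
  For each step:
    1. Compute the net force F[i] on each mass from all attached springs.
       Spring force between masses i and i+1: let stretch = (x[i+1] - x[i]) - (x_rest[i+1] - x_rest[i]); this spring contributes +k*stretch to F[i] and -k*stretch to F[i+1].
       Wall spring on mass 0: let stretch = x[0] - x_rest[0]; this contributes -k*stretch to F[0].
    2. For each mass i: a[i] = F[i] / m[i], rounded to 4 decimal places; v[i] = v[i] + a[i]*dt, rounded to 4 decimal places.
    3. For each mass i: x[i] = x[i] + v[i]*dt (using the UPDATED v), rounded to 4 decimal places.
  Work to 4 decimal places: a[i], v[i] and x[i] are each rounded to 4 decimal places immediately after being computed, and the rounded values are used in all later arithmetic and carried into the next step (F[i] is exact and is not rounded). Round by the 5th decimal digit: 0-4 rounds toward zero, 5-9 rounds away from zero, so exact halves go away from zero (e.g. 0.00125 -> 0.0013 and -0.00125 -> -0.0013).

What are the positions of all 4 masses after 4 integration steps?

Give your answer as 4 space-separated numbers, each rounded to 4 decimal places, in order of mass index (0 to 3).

Answer: 4.2195 8.1111 13.7069 15.9957

Derivation:
Step 0: x=[3.0000 10.0000 11.0000 17.0000] v=[-2.0000 0.0000 0.0000 0.0000]
Step 1: x=[2.9200 9.7600 11.4000 16.8400] v=[-0.4000 -1.2000 2.0000 -0.8000]
Step 2: x=[3.1536 9.3120 12.1040 16.5648] v=[1.1680 -2.2400 3.5200 -1.3760]
Step 3: x=[3.6276 8.7293 12.9415 16.2527] v=[2.3699 -2.9133 4.1875 -1.5603]
Step 4: x=[4.2195 8.1111 13.7069 15.9957] v=[2.9595 -3.0912 3.8271 -1.2848]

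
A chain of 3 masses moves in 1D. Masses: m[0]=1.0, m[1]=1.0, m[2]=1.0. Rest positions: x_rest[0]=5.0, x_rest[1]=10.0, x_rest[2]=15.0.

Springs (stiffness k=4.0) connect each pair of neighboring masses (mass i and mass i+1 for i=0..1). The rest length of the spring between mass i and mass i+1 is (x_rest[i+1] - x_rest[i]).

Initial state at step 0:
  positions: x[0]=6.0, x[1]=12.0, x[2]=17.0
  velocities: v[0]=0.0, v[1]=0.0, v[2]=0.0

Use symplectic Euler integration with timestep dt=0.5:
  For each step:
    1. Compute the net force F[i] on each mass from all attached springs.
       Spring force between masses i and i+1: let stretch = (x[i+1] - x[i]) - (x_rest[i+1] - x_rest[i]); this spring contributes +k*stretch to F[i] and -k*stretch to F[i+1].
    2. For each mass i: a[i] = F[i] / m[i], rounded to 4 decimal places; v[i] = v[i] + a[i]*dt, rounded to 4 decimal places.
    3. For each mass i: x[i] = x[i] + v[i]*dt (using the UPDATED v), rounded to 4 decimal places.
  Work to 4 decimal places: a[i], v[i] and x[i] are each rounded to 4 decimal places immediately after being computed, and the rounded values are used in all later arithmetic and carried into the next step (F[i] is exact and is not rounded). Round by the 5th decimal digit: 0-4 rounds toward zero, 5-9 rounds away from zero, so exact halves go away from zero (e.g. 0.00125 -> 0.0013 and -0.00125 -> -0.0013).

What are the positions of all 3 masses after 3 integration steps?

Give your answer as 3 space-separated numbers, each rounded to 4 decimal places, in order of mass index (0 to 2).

Step 0: x=[6.0000 12.0000 17.0000] v=[0.0000 0.0000 0.0000]
Step 1: x=[7.0000 11.0000 17.0000] v=[2.0000 -2.0000 0.0000]
Step 2: x=[7.0000 12.0000 16.0000] v=[0.0000 2.0000 -2.0000]
Step 3: x=[7.0000 12.0000 16.0000] v=[0.0000 0.0000 0.0000]

Answer: 7.0000 12.0000 16.0000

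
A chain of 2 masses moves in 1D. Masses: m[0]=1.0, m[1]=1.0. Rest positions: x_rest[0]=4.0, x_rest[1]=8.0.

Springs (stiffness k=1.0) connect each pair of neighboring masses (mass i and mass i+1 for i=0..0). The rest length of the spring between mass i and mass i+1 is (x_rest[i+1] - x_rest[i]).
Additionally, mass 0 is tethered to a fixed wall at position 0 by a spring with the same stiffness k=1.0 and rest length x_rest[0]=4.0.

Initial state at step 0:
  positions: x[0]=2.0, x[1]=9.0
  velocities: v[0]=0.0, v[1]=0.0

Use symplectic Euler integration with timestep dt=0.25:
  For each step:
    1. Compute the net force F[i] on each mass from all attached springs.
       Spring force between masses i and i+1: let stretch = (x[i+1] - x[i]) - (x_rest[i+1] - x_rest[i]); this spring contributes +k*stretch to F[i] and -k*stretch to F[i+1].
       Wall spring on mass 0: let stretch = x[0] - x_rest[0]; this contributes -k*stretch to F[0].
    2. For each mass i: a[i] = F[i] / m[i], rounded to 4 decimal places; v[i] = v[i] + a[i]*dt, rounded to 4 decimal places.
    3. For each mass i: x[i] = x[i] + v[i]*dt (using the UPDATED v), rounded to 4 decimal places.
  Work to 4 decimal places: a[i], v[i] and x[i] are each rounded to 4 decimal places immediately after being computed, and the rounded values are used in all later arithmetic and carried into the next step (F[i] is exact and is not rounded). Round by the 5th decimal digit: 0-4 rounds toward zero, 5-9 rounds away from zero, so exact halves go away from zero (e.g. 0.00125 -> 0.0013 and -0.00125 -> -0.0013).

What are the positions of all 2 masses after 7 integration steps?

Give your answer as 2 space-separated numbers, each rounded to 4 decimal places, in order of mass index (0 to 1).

Step 0: x=[2.0000 9.0000] v=[0.0000 0.0000]
Step 1: x=[2.3125 8.8125] v=[1.2500 -0.7500]
Step 2: x=[2.8867 8.4688] v=[2.2969 -1.3750]
Step 3: x=[3.6294 8.0262] v=[2.9708 -1.7705]
Step 4: x=[4.4201 7.5588] v=[3.1627 -1.8697]
Step 5: x=[5.1307 7.1452] v=[2.8424 -1.6544]
Step 6: x=[5.6466 6.8557] v=[2.0634 -1.1580]
Step 7: x=[5.8851 6.7406] v=[0.9540 -0.4603]

Answer: 5.8851 6.7406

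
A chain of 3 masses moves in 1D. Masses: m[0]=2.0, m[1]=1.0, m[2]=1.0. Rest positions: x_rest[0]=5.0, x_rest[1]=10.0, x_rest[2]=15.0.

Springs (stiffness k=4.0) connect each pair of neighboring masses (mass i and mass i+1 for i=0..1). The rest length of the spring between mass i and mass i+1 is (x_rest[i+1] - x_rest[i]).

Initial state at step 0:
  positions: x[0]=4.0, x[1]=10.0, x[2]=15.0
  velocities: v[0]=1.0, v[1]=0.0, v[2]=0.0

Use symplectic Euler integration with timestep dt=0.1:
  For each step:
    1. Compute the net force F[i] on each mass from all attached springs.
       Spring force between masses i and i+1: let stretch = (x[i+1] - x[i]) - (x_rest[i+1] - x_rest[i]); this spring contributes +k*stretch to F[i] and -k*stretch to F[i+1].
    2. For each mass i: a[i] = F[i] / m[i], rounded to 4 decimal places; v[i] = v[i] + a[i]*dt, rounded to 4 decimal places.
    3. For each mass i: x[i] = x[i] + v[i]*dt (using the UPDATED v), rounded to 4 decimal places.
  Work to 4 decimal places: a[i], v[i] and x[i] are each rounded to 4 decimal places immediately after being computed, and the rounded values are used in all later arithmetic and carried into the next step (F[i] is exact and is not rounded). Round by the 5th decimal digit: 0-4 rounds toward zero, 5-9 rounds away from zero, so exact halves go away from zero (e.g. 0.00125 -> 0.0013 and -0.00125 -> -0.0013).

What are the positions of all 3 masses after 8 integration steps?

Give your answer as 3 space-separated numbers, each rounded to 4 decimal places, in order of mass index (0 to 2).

Answer: 5.1701 9.4710 14.7888

Derivation:
Step 0: x=[4.0000 10.0000 15.0000] v=[1.0000 0.0000 0.0000]
Step 1: x=[4.1200 9.9600 15.0000] v=[1.2000 -0.4000 0.0000]
Step 2: x=[4.2568 9.8880 14.9984] v=[1.3680 -0.7200 -0.0160]
Step 3: x=[4.4062 9.7952 14.9924] v=[1.4942 -0.9283 -0.0602]
Step 4: x=[4.5634 9.6947 14.9785] v=[1.5720 -1.0050 -0.1391]
Step 5: x=[4.7232 9.6003 14.9532] v=[1.5983 -0.9440 -0.2526]
Step 6: x=[4.8806 9.5249 14.9138] v=[1.5737 -0.7537 -0.3938]
Step 7: x=[5.0309 9.4793 14.8589] v=[1.5026 -0.4559 -0.5494]
Step 8: x=[5.1701 9.4710 14.7888] v=[1.3923 -0.0834 -0.7012]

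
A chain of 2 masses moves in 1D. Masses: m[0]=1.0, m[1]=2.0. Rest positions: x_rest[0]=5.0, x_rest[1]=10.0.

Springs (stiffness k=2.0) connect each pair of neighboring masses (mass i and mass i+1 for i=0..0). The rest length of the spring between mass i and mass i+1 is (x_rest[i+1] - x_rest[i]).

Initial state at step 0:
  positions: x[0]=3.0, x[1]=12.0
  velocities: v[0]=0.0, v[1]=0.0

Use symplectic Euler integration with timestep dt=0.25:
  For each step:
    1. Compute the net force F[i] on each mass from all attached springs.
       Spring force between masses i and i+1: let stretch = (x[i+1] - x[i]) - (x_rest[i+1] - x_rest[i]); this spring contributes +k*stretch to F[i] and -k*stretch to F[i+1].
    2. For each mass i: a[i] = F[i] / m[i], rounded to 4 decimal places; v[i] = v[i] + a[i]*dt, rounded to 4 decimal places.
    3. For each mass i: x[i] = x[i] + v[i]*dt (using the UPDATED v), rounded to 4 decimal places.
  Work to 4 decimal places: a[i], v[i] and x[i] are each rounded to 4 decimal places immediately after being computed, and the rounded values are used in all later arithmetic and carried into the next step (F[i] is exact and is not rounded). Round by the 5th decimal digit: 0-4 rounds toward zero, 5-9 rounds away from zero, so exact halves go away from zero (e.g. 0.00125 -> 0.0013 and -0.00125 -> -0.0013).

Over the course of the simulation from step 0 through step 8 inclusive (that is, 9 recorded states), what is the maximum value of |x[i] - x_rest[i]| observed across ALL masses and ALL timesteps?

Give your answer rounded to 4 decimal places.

Step 0: x=[3.0000 12.0000] v=[0.0000 0.0000]
Step 1: x=[3.5000 11.7500] v=[2.0000 -1.0000]
Step 2: x=[4.4063 11.2969] v=[3.6250 -1.8125]
Step 3: x=[5.5489 10.7256] v=[4.5703 -2.2852]
Step 4: x=[6.7136 10.1433] v=[4.6587 -2.3294]
Step 5: x=[7.6820 9.6591] v=[3.8736 -1.9368]
Step 6: x=[8.2726 9.3638] v=[2.3622 -1.1811]
Step 7: x=[8.3746 9.3128] v=[0.4078 -0.2039]
Step 8: x=[7.9688 9.5157] v=[-1.6231 0.8116]
Max displacement = 3.3746

Answer: 3.3746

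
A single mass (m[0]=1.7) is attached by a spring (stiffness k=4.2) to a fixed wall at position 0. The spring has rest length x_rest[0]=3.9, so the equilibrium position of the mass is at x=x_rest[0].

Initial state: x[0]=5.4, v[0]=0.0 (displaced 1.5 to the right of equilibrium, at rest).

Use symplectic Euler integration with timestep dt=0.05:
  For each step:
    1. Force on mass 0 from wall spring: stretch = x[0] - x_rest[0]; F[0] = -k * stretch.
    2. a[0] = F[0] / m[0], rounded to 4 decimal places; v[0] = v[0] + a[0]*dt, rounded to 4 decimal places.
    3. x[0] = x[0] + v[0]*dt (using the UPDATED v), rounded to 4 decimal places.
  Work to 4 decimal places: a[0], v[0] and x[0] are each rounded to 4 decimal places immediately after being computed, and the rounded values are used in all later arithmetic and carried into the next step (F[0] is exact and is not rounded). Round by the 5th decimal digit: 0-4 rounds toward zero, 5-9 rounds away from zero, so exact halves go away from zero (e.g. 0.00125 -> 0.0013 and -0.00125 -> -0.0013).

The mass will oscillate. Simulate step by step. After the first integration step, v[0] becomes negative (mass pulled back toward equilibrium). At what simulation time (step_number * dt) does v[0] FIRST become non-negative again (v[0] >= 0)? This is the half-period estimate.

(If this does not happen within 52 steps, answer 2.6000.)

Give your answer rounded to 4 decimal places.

Answer: 2.0000

Derivation:
Step 0: x=[5.4000] v=[0.0000]
Step 1: x=[5.3907] v=[-0.1853]
Step 2: x=[5.3722] v=[-0.3694]
Step 3: x=[5.3446] v=[-0.5513]
Step 4: x=[5.3081] v=[-0.7298]
Step 5: x=[5.2629] v=[-0.9037]
Step 6: x=[5.2093] v=[-1.0721]
Step 7: x=[5.1476] v=[-1.2338]
Step 8: x=[5.0782] v=[-1.3879]
Step 9: x=[5.0015] v=[-1.5334]
Step 10: x=[4.9180] v=[-1.6695]
Step 11: x=[4.8282] v=[-1.7953]
Step 12: x=[4.7327] v=[-1.9100]
Step 13: x=[4.6321] v=[-2.0129]
Step 14: x=[4.5269] v=[-2.1033]
Step 15: x=[4.4179] v=[-2.1807]
Step 16: x=[4.3057] v=[-2.2447]
Step 17: x=[4.1910] v=[-2.2948]
Step 18: x=[4.0745] v=[-2.3307]
Step 19: x=[3.9569] v=[-2.3523]
Step 20: x=[3.8389] v=[-2.3593]
Step 21: x=[3.7213] v=[-2.3518]
Step 22: x=[3.6048] v=[-2.3297]
Step 23: x=[3.4901] v=[-2.2932]
Step 24: x=[3.3780] v=[-2.2426]
Step 25: x=[3.2691] v=[-2.1781]
Step 26: x=[3.1641] v=[-2.1002]
Step 27: x=[3.0636] v=[-2.0093]
Step 28: x=[2.9683] v=[-1.9060]
Step 29: x=[2.8788] v=[-1.7909]
Step 30: x=[2.7956] v=[-1.6648]
Step 31: x=[2.7192] v=[-1.5284]
Step 32: x=[2.6501] v=[-1.3825]
Step 33: x=[2.5887] v=[-1.2281]
Step 34: x=[2.5354] v=[-1.0661]
Step 35: x=[2.4905] v=[-0.8975]
Step 36: x=[2.4543] v=[-0.7234]
Step 37: x=[2.4271] v=[-0.5448]
Step 38: x=[2.4090] v=[-0.3629]
Step 39: x=[2.4001] v=[-0.1787]
Step 40: x=[2.4004] v=[0.0066]
First v>=0 after going negative at step 40, time=2.0000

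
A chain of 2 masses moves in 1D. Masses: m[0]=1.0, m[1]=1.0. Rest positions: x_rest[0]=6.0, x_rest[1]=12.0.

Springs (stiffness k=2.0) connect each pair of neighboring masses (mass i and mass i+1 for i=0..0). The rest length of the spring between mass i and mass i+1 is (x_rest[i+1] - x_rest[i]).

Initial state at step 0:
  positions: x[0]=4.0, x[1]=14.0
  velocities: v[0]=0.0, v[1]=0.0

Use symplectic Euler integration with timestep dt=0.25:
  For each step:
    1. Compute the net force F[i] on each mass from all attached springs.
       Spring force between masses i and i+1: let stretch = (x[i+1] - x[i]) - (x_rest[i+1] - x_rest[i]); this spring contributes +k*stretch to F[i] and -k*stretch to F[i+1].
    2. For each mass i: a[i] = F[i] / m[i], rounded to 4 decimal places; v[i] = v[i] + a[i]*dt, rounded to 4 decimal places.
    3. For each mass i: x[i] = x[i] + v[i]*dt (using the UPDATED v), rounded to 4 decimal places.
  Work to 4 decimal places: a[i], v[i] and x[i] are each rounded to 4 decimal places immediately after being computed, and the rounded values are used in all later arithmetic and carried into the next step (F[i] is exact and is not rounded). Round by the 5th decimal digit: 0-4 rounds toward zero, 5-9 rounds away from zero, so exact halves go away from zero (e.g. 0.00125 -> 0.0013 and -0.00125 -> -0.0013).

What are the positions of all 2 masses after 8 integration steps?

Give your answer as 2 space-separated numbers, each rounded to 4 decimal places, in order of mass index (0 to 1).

Step 0: x=[4.0000 14.0000] v=[0.0000 0.0000]
Step 1: x=[4.5000 13.5000] v=[2.0000 -2.0000]
Step 2: x=[5.3750 12.6250] v=[3.5000 -3.5000]
Step 3: x=[6.4063 11.5938] v=[4.1250 -4.1250]
Step 4: x=[7.3360 10.6641] v=[3.7188 -3.7188]
Step 5: x=[7.9317 10.0684] v=[2.3829 -2.3829]
Step 6: x=[8.0445 9.9556] v=[0.4513 -0.4513]
Step 7: x=[7.6462 10.3539] v=[-1.5932 1.5932]
Step 8: x=[6.8364 11.1638] v=[-3.2394 3.2394]

Answer: 6.8364 11.1638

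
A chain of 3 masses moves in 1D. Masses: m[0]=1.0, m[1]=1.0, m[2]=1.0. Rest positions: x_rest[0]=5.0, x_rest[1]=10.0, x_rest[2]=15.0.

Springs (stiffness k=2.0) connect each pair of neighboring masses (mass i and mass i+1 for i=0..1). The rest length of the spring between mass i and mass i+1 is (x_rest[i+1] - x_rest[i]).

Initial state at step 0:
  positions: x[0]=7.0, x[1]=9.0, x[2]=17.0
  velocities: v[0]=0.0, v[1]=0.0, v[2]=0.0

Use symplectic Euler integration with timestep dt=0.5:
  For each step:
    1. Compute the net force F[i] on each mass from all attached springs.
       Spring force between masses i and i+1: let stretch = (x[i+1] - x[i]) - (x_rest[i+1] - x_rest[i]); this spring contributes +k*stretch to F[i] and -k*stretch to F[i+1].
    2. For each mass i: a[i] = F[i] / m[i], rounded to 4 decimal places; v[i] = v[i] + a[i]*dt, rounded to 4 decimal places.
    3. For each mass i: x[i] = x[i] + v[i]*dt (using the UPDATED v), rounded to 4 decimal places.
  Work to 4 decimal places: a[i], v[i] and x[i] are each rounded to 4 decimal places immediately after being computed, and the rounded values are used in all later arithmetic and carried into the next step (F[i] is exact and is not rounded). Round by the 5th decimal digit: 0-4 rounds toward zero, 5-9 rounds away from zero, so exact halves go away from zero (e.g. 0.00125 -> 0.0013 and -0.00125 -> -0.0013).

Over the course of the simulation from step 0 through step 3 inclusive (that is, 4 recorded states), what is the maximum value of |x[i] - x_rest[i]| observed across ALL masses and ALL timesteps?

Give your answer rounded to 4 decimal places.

Step 0: x=[7.0000 9.0000 17.0000] v=[0.0000 0.0000 0.0000]
Step 1: x=[5.5000 12.0000 15.5000] v=[-3.0000 6.0000 -3.0000]
Step 2: x=[4.7500 13.5000 14.7500] v=[-1.5000 3.0000 -1.5000]
Step 3: x=[5.8750 11.2500 15.8750] v=[2.2500 -4.5000 2.2500]
Max displacement = 3.5000

Answer: 3.5000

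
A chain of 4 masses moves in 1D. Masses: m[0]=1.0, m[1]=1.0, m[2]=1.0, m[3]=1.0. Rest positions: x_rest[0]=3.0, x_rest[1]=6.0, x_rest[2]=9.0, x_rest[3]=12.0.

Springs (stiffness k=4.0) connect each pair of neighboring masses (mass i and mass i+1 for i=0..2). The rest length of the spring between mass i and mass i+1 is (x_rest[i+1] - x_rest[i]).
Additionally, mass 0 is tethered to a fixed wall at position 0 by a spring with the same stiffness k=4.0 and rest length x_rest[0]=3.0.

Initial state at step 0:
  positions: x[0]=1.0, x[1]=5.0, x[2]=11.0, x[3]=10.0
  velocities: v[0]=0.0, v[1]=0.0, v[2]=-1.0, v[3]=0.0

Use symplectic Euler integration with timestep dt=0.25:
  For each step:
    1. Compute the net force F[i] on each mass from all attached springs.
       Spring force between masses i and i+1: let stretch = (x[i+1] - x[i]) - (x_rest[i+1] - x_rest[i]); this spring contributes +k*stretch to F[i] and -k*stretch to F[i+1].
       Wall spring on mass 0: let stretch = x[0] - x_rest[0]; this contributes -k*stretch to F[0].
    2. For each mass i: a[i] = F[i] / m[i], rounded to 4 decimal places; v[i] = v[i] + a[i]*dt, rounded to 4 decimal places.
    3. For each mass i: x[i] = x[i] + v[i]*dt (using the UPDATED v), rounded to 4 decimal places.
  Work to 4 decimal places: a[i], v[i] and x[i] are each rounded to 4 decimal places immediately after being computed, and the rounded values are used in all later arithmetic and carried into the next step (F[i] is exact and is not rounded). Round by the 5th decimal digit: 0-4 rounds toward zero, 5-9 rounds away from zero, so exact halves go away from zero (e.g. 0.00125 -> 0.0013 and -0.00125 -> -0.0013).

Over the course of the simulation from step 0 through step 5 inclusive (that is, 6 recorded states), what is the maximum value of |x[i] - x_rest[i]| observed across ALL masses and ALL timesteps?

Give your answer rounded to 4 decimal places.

Step 0: x=[1.0000 5.0000 11.0000 10.0000] v=[0.0000 0.0000 -1.0000 0.0000]
Step 1: x=[1.7500 5.5000 9.0000 11.0000] v=[3.0000 2.0000 -8.0000 4.0000]
Step 2: x=[3.0000 5.9375 6.6250 12.2500] v=[5.0000 1.7500 -9.5000 5.0000]
Step 3: x=[4.2344 5.8125 5.4844 12.8438] v=[4.9375 -0.5000 -4.5625 2.3750]
Step 4: x=[4.8047 5.2110 6.2657 12.3477] v=[2.2812 -2.4062 3.1250 -1.9844]
Step 5: x=[4.2754 4.7716 8.3038 11.0811] v=[-2.1172 -1.7578 8.1523 -5.0664]
Max displacement = 3.5156

Answer: 3.5156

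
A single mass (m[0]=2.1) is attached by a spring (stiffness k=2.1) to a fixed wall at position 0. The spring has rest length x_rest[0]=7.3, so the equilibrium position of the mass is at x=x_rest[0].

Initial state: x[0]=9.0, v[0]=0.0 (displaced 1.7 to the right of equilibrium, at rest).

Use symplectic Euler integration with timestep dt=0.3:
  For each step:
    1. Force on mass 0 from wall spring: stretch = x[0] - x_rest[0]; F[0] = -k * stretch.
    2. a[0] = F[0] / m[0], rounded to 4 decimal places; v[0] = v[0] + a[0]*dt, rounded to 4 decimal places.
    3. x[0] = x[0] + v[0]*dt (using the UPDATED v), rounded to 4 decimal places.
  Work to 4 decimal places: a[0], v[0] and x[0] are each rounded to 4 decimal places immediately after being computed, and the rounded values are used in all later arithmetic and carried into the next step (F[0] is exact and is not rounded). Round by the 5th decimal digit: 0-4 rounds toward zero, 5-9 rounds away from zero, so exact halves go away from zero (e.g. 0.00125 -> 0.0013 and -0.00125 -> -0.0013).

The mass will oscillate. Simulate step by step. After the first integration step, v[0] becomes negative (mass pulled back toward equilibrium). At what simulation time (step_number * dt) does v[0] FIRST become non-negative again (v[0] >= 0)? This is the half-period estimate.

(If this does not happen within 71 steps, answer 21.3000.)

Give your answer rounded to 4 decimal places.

Step 0: x=[9.0000] v=[0.0000]
Step 1: x=[8.8470] v=[-0.5100]
Step 2: x=[8.5548] v=[-0.9741]
Step 3: x=[8.1497] v=[-1.3505]
Step 4: x=[7.6681] v=[-1.6054]
Step 5: x=[7.1534] v=[-1.7158]
Step 6: x=[6.6519] v=[-1.6718]
Step 7: x=[6.2087] v=[-1.4774]
Step 8: x=[5.8637] v=[-1.1500]
Step 9: x=[5.6480] v=[-0.7191]
Step 10: x=[5.5810] v=[-0.2235]
Step 11: x=[5.6687] v=[0.2922]
First v>=0 after going negative at step 11, time=3.3000

Answer: 3.3000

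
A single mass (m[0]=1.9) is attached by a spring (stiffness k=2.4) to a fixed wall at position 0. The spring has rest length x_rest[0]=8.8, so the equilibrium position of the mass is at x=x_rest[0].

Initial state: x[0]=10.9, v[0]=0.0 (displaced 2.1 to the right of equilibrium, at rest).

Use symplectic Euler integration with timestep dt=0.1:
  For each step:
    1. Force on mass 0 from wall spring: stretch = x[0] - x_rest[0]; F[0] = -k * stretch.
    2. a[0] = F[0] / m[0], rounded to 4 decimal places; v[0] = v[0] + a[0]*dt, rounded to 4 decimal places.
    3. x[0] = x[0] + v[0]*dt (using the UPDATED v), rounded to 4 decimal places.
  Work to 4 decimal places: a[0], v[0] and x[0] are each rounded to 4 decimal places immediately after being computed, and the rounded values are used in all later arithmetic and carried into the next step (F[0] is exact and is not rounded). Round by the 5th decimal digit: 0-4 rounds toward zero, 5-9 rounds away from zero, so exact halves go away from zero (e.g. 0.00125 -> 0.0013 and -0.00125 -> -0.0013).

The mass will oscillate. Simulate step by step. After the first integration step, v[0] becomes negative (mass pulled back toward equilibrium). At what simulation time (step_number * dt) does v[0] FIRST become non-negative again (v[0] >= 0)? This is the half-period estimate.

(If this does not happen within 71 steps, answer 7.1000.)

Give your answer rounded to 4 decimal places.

Step 0: x=[10.9000] v=[0.0000]
Step 1: x=[10.8735] v=[-0.2653]
Step 2: x=[10.8208] v=[-0.5272]
Step 3: x=[10.7426] v=[-0.7825]
Step 4: x=[10.6398] v=[-1.0279]
Step 5: x=[10.5138] v=[-1.2603]
Step 6: x=[10.3661] v=[-1.4768]
Step 7: x=[10.1986] v=[-1.6746]
Step 8: x=[10.0135] v=[-1.8513]
Step 9: x=[9.8130] v=[-2.0046]
Step 10: x=[9.5997] v=[-2.1326]
Step 11: x=[9.3763] v=[-2.2336]
Step 12: x=[9.1457] v=[-2.3064]
Step 13: x=[8.9107] v=[-2.3501]
Step 14: x=[8.6743] v=[-2.3641]
Step 15: x=[8.4395] v=[-2.3482]
Step 16: x=[8.2092] v=[-2.3027]
Step 17: x=[7.9864] v=[-2.2281]
Step 18: x=[7.7739] v=[-2.1253]
Step 19: x=[7.5743] v=[-1.9957]
Step 20: x=[7.3902] v=[-1.8409]
Step 21: x=[7.2239] v=[-1.6628]
Step 22: x=[7.0775] v=[-1.4637]
Step 23: x=[6.9529] v=[-1.2461]
Step 24: x=[6.8516] v=[-1.0128]
Step 25: x=[6.7749] v=[-0.7667]
Step 26: x=[6.7238] v=[-0.5109]
Step 27: x=[6.6989] v=[-0.2486]
Step 28: x=[6.7006] v=[0.0168]
First v>=0 after going negative at step 28, time=2.8000

Answer: 2.8000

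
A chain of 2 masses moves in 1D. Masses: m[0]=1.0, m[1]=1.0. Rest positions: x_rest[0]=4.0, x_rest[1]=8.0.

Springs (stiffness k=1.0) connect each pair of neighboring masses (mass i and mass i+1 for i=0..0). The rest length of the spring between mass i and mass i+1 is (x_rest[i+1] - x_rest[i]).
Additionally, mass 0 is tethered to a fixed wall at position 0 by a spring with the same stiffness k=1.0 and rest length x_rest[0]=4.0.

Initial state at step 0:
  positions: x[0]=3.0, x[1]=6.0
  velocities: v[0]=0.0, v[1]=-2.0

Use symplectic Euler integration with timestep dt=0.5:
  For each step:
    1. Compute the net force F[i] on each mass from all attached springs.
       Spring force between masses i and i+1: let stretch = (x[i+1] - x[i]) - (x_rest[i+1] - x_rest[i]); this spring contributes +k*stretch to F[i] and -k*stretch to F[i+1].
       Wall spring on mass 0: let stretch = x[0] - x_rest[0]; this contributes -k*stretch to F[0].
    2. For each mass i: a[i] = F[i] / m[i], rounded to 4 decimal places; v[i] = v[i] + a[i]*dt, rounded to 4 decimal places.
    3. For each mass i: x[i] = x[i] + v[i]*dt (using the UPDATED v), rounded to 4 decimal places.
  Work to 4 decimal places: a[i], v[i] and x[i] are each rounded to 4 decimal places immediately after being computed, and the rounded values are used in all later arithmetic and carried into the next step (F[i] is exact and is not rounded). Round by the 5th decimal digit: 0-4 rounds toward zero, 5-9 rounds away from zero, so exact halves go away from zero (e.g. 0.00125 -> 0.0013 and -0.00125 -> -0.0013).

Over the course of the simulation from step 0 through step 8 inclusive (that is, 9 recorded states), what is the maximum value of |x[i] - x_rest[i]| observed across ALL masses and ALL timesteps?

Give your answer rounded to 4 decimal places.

Answer: 3.0625

Derivation:
Step 0: x=[3.0000 6.0000] v=[0.0000 -2.0000]
Step 1: x=[3.0000 5.2500] v=[0.0000 -1.5000]
Step 2: x=[2.8125 4.9375] v=[-0.3750 -0.6250]
Step 3: x=[2.4531 5.0938] v=[-0.7188 0.3125]
Step 4: x=[2.1406 5.5899] v=[-0.6250 0.9922]
Step 5: x=[2.1553 6.2237] v=[0.0294 1.2676]
Step 6: x=[2.6483 6.8404] v=[0.9860 1.2334]
Step 7: x=[3.5273 7.4091] v=[1.7579 1.1374]
Step 8: x=[4.4949 8.0074] v=[1.9352 1.1965]
Max displacement = 3.0625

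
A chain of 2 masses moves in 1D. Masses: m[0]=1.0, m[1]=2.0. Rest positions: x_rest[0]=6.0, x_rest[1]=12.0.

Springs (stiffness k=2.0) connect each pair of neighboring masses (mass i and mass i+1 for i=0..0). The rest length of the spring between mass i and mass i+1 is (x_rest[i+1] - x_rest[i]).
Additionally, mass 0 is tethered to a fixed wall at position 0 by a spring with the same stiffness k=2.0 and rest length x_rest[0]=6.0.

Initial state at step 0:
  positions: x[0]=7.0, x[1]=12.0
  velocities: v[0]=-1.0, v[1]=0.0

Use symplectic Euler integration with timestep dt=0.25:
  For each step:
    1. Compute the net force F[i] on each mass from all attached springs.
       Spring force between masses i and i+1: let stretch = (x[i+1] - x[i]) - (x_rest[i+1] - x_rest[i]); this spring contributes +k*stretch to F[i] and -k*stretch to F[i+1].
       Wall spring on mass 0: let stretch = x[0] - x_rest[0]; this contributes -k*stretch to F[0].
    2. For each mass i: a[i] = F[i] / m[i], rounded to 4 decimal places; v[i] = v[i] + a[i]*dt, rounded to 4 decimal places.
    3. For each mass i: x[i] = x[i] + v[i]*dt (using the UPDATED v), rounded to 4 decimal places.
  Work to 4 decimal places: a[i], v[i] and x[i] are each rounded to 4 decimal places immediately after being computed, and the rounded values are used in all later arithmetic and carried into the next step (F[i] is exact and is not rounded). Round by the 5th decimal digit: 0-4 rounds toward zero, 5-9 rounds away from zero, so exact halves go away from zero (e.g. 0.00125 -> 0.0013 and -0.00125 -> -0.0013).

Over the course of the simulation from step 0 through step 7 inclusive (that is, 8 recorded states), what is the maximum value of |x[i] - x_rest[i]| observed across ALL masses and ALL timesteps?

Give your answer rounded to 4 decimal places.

Step 0: x=[7.0000 12.0000] v=[-1.0000 0.0000]
Step 1: x=[6.5000 12.0625] v=[-2.0000 0.2500]
Step 2: x=[5.8828 12.1524] v=[-2.4688 0.3594]
Step 3: x=[5.3140 12.2254] v=[-2.2754 0.2920]
Step 4: x=[4.9448 12.2415] v=[-1.4767 0.0642]
Step 5: x=[4.8696 12.1765] v=[-0.3008 -0.2600]
Step 6: x=[5.0991 12.0298] v=[0.9179 -0.5867]
Step 7: x=[5.5575 11.8250] v=[1.8337 -0.8194]
Max displacement = 1.1304

Answer: 1.1304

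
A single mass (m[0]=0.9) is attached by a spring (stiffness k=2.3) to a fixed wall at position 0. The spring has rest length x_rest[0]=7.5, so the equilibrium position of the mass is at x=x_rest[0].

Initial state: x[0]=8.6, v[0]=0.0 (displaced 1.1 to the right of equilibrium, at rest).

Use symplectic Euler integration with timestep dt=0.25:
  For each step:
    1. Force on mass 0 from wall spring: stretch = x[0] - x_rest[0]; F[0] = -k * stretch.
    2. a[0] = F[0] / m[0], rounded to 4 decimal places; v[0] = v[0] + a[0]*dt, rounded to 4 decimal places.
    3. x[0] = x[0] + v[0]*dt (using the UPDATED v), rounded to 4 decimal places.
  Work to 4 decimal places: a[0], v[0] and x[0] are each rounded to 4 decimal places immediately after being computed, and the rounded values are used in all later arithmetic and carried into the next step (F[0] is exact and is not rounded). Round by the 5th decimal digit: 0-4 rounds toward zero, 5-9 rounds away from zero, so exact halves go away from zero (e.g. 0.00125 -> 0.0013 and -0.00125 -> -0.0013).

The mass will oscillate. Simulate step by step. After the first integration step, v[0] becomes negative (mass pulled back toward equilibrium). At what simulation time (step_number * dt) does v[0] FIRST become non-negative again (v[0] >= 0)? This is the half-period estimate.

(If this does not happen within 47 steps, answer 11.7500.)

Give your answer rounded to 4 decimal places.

Step 0: x=[8.6000] v=[0.0000]
Step 1: x=[8.4243] v=[-0.7028]
Step 2: x=[8.1010] v=[-1.2933]
Step 3: x=[7.6817] v=[-1.6773]
Step 4: x=[7.2334] v=[-1.7934]
Step 5: x=[6.8276] v=[-1.6231]
Step 6: x=[6.5292] v=[-1.1935]
Step 7: x=[6.3859] v=[-0.5733]
Step 8: x=[6.4205] v=[0.1385]
First v>=0 after going negative at step 8, time=2.0000

Answer: 2.0000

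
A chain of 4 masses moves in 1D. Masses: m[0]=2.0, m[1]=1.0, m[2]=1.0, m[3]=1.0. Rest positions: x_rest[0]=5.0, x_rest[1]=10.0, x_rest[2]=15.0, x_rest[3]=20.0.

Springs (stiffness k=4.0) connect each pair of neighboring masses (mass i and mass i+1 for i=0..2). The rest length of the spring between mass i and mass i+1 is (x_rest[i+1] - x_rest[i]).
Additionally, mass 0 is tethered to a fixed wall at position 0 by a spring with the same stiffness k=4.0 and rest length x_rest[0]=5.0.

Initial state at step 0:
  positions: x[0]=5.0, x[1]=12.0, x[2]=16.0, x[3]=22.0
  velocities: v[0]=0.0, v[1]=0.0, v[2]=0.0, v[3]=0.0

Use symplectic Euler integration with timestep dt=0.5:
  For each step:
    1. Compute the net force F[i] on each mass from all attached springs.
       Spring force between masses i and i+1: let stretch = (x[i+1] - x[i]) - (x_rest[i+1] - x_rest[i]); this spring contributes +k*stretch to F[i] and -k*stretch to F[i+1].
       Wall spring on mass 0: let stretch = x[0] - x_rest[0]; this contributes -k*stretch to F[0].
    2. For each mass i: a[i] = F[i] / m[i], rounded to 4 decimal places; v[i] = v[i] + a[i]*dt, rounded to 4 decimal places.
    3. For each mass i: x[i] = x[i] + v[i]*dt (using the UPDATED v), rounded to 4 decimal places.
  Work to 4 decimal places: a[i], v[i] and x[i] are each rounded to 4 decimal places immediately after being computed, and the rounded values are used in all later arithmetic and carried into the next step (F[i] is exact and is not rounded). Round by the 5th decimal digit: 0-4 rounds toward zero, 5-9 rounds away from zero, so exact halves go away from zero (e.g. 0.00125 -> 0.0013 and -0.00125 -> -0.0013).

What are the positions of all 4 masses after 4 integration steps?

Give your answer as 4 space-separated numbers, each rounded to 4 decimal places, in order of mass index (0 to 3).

Answer: 5.2500 9.5000 16.5000 19.0000

Derivation:
Step 0: x=[5.0000 12.0000 16.0000 22.0000] v=[0.0000 0.0000 0.0000 0.0000]
Step 1: x=[6.0000 9.0000 18.0000 21.0000] v=[2.0000 -6.0000 4.0000 -2.0000]
Step 2: x=[5.5000 12.0000 14.0000 22.0000] v=[-1.0000 6.0000 -8.0000 2.0000]
Step 3: x=[5.5000 10.5000 16.0000 20.0000] v=[0.0000 -3.0000 4.0000 -4.0000]
Step 4: x=[5.2500 9.5000 16.5000 19.0000] v=[-0.5000 -2.0000 1.0000 -2.0000]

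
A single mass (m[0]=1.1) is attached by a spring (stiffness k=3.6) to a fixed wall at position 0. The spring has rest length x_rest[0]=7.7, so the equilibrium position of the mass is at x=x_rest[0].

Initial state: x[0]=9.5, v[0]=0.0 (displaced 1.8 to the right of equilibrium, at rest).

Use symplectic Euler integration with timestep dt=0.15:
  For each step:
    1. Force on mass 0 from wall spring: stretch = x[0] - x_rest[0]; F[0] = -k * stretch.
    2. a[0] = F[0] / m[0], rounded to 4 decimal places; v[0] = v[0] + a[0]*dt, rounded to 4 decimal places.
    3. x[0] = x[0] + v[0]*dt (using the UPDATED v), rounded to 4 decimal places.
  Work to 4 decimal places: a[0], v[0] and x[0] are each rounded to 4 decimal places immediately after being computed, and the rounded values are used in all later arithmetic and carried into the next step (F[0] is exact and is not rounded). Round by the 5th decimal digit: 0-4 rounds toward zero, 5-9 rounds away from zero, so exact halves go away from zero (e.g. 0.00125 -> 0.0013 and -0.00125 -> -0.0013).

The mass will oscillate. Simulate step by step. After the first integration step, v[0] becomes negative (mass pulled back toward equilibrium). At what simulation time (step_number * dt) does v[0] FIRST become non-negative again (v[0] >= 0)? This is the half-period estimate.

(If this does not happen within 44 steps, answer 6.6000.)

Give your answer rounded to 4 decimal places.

Step 0: x=[9.5000] v=[0.0000]
Step 1: x=[9.3675] v=[-0.8836]
Step 2: x=[9.1122] v=[-1.7022]
Step 3: x=[8.7529] v=[-2.3955]
Step 4: x=[8.3160] v=[-2.9124]
Step 5: x=[7.8338] v=[-3.2148]
Step 6: x=[7.3417] v=[-3.2805]
Step 7: x=[6.8760] v=[-3.1046]
Step 8: x=[6.4710] v=[-2.7001]
Step 9: x=[6.1565] v=[-2.0968]
Step 10: x=[5.9556] v=[-1.3391]
Step 11: x=[5.8832] v=[-0.4828]
Step 12: x=[5.9446] v=[0.4091]
First v>=0 after going negative at step 12, time=1.8000

Answer: 1.8000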